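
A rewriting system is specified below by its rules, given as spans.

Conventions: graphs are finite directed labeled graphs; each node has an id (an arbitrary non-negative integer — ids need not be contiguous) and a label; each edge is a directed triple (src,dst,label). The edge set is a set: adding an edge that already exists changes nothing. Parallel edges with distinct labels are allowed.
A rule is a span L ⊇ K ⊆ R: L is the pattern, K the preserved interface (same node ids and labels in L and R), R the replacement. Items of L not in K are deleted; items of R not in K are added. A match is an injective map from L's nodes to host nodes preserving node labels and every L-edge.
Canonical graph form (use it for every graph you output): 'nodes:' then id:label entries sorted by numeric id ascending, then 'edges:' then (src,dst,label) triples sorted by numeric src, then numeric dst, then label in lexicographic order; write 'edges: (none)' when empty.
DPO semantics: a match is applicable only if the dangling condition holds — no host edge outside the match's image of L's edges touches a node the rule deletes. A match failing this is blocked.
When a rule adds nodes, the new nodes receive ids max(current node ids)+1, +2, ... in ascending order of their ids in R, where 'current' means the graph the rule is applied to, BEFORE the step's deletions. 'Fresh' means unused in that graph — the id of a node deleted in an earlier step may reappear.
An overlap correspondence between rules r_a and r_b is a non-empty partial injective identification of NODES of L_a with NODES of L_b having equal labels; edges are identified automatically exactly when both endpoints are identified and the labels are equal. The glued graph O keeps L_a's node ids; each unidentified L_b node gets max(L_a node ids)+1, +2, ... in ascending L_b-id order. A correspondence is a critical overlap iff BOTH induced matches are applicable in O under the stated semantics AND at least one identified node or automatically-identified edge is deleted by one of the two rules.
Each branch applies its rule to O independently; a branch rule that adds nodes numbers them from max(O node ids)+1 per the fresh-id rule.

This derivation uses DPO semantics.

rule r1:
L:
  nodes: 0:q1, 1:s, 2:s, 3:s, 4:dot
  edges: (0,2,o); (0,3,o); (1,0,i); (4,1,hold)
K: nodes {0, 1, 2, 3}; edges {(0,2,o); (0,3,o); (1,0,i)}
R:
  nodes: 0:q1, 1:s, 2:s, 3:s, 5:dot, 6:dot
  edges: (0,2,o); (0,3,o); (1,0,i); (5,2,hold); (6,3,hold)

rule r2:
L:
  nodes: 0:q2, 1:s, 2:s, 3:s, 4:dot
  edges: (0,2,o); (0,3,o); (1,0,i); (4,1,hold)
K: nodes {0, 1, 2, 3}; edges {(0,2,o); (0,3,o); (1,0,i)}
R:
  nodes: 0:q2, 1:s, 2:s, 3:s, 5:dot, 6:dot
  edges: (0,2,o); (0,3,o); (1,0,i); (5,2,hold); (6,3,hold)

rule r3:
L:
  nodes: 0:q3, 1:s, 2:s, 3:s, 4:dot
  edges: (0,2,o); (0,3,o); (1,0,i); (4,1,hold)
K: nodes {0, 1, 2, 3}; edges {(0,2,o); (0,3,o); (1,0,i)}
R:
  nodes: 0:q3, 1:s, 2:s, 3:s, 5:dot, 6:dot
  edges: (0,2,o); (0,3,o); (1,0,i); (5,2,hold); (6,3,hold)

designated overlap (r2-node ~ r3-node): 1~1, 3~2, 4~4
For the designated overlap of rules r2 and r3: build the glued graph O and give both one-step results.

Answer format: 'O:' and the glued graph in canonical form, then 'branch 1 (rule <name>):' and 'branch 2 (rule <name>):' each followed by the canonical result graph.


O:
nodes: 0:q2, 1:s, 2:s, 3:s, 4:dot, 5:q3, 6:s
edges: (0,2,o); (0,3,o); (1,0,i); (1,5,i); (4,1,hold); (5,3,o); (5,6,o)
branch 1 (rule r2):
nodes: 0:q2, 1:s, 2:s, 3:s, 5:q3, 6:s, 7:dot, 8:dot
edges: (0,2,o); (0,3,o); (1,0,i); (1,5,i); (5,3,o); (5,6,o); (7,2,hold); (8,3,hold)
branch 2 (rule r3):
nodes: 0:q2, 1:s, 2:s, 3:s, 5:q3, 6:s, 7:dot, 8:dot
edges: (0,2,o); (0,3,o); (1,0,i); (1,5,i); (5,3,o); (5,6,o); (7,3,hold); (8,6,hold)


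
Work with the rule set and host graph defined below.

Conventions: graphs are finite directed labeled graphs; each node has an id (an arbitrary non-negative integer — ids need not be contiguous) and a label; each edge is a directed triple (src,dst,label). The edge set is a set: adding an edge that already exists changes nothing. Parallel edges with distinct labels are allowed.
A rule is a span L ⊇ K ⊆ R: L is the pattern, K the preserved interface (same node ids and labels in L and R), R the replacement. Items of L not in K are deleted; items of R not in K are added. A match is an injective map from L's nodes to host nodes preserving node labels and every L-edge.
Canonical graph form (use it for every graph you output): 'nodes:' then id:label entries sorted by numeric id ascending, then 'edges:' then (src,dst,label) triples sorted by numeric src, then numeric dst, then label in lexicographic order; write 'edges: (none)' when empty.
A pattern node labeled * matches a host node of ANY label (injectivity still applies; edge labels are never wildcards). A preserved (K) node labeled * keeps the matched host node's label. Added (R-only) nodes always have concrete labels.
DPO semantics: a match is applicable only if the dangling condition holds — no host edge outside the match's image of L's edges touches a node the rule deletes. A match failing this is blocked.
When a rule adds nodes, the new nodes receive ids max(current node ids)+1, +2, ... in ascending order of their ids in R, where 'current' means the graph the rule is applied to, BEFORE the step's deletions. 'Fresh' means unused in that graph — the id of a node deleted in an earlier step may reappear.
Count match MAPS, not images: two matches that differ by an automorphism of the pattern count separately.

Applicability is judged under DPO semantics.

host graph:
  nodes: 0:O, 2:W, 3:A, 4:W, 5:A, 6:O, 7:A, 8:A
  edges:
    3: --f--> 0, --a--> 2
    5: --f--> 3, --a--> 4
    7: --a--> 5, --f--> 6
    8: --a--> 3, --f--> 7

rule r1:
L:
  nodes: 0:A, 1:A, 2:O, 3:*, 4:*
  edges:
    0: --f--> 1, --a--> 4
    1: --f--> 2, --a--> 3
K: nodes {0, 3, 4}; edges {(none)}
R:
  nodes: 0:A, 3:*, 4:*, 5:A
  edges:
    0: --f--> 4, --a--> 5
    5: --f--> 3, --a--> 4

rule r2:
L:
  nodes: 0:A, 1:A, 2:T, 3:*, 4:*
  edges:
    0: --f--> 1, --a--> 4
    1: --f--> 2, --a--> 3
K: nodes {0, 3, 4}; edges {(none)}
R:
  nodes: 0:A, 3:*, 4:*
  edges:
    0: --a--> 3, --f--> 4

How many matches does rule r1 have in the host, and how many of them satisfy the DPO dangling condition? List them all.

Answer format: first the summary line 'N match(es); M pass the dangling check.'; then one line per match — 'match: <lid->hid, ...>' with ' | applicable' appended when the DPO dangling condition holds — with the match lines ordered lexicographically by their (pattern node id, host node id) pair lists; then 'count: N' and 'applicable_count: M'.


2 match(es); 1 pass the dangling check.
match: 0->5, 1->3, 2->0, 3->2, 4->4
match: 0->8, 1->7, 2->6, 3->5, 4->3 | applicable
count: 2
applicable_count: 1


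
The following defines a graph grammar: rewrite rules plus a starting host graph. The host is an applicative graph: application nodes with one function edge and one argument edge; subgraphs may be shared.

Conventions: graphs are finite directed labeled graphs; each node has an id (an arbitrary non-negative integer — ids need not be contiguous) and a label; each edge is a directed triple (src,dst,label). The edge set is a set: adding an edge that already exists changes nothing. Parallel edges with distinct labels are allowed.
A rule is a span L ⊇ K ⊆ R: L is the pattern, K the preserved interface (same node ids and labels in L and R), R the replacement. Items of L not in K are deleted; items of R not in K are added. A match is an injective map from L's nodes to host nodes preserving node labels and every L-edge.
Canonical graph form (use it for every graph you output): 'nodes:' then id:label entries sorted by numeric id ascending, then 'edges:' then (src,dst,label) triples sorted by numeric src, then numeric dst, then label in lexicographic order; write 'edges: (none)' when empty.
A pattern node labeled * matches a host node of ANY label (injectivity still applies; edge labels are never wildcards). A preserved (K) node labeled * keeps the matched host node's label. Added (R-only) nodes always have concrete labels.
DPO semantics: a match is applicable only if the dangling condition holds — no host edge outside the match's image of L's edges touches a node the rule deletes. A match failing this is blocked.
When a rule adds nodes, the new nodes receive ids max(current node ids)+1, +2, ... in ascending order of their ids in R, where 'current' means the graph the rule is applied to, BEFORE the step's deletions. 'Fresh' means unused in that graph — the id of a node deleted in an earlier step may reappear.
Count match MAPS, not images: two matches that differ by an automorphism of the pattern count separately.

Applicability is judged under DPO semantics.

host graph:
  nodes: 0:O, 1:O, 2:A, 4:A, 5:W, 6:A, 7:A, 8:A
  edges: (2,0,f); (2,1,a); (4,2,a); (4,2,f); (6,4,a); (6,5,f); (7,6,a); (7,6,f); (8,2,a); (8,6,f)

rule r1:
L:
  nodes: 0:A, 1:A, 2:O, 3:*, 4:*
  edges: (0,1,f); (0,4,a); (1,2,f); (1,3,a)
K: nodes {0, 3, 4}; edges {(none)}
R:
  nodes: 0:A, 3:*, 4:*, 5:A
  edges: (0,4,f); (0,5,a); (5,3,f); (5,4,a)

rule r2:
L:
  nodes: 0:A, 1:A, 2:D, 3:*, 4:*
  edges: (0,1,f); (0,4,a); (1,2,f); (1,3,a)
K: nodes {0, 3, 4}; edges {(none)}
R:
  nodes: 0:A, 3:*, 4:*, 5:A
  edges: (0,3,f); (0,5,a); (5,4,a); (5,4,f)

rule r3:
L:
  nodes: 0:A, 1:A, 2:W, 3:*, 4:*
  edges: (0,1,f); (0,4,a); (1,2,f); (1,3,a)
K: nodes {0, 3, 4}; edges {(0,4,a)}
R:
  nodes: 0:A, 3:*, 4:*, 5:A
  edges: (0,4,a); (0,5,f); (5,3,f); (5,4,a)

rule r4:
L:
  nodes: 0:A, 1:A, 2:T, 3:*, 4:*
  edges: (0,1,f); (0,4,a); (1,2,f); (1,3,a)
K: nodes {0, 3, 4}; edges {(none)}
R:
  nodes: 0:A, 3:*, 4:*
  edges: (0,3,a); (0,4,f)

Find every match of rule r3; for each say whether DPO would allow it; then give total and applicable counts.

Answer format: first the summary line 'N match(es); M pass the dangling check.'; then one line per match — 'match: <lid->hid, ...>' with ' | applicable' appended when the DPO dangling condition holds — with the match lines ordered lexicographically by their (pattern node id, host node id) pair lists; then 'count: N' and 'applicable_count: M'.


1 match(es); 0 pass the dangling check.
match: 0->8, 1->6, 2->5, 3->4, 4->2
count: 1
applicable_count: 0


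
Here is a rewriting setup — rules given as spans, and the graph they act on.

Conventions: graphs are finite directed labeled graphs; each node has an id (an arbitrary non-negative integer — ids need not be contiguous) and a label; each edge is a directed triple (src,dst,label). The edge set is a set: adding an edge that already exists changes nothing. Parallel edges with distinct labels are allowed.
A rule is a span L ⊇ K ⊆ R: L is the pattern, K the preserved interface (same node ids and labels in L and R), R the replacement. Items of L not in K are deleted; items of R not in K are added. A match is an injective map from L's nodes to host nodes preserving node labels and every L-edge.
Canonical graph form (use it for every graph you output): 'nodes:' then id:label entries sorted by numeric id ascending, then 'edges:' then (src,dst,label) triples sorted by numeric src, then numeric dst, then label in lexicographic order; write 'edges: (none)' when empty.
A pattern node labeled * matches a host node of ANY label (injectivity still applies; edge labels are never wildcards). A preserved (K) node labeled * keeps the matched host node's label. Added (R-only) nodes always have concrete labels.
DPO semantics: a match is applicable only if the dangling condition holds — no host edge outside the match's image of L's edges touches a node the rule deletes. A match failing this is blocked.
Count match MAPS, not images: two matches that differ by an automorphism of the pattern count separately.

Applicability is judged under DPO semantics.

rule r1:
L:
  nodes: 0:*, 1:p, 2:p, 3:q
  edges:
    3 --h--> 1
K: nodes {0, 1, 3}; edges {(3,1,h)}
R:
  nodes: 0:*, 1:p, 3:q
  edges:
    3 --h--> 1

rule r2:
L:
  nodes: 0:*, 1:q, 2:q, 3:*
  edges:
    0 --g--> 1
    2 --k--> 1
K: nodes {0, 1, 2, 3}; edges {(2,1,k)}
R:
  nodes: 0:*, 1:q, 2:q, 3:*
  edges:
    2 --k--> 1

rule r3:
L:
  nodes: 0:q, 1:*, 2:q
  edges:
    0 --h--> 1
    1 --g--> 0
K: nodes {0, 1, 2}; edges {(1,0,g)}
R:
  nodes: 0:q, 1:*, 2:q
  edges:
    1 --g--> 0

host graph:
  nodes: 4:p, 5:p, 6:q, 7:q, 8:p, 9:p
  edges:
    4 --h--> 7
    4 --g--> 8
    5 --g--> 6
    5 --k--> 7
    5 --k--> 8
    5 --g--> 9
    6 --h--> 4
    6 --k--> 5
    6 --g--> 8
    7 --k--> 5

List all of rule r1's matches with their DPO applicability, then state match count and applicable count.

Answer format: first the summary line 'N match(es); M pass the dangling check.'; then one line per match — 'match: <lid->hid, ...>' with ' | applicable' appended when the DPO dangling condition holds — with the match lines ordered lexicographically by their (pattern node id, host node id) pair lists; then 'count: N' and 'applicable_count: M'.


9 match(es); 0 pass the dangling check.
match: 0->5, 1->4, 2->8, 3->6
match: 0->5, 1->4, 2->9, 3->6
match: 0->7, 1->4, 2->5, 3->6
match: 0->7, 1->4, 2->8, 3->6
match: 0->7, 1->4, 2->9, 3->6
match: 0->8, 1->4, 2->5, 3->6
match: 0->8, 1->4, 2->9, 3->6
match: 0->9, 1->4, 2->5, 3->6
match: 0->9, 1->4, 2->8, 3->6
count: 9
applicable_count: 0


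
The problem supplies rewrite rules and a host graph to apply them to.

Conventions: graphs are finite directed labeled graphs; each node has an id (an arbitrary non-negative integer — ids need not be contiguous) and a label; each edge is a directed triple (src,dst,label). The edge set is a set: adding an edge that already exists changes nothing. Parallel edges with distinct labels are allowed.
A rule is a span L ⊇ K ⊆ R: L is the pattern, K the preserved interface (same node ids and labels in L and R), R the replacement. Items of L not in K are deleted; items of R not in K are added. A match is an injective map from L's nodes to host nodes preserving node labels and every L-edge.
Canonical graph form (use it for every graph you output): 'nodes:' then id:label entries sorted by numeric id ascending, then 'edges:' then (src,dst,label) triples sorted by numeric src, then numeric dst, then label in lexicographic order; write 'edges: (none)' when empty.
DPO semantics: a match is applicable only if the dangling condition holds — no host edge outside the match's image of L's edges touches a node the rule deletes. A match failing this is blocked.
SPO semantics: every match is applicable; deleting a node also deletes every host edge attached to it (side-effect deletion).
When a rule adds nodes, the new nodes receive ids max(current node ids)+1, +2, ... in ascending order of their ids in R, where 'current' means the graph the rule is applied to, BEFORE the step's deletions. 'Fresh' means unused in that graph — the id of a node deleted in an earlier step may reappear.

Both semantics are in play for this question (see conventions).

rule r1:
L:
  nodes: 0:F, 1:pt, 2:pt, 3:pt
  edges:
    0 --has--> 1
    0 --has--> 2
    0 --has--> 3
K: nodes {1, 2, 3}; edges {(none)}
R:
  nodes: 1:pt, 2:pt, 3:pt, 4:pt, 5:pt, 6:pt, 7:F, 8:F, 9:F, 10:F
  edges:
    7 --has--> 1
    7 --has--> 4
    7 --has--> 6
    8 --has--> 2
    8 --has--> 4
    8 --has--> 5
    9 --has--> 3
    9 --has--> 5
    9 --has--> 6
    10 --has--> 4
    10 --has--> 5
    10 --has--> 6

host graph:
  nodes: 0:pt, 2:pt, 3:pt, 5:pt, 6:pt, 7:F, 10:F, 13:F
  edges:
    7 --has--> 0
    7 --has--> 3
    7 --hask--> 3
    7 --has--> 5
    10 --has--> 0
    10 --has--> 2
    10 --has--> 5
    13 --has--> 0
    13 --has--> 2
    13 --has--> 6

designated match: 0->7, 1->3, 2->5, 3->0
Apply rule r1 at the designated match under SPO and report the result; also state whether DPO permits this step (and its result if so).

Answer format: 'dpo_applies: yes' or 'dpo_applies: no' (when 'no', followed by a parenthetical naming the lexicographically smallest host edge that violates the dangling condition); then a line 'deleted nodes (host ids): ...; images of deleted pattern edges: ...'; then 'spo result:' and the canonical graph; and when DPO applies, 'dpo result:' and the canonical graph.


dpo_applies: no
(the rule deletes node 7, which keeps host edge (7,3,hask) outside the match image — the dangling condition fails, DPO blocks; SPO proceeds and side-deletes such edges)
deleted nodes (host ids): 7; images of deleted pattern edges: (7,0,has); (7,3,has); (7,5,has)
spo result:
nodes: 0:pt, 2:pt, 3:pt, 5:pt, 6:pt, 10:F, 13:F, 14:pt, 15:pt, 16:pt, 17:F, 18:F, 19:F, 20:F
edges: (10,0,has); (10,2,has); (10,5,has); (13,0,has); (13,2,has); (13,6,has); (17,3,has); (17,14,has); (17,16,has); (18,5,has); (18,14,has); (18,15,has); (19,0,has); (19,15,has); (19,16,has); (20,14,has); (20,15,has); (20,16,has)


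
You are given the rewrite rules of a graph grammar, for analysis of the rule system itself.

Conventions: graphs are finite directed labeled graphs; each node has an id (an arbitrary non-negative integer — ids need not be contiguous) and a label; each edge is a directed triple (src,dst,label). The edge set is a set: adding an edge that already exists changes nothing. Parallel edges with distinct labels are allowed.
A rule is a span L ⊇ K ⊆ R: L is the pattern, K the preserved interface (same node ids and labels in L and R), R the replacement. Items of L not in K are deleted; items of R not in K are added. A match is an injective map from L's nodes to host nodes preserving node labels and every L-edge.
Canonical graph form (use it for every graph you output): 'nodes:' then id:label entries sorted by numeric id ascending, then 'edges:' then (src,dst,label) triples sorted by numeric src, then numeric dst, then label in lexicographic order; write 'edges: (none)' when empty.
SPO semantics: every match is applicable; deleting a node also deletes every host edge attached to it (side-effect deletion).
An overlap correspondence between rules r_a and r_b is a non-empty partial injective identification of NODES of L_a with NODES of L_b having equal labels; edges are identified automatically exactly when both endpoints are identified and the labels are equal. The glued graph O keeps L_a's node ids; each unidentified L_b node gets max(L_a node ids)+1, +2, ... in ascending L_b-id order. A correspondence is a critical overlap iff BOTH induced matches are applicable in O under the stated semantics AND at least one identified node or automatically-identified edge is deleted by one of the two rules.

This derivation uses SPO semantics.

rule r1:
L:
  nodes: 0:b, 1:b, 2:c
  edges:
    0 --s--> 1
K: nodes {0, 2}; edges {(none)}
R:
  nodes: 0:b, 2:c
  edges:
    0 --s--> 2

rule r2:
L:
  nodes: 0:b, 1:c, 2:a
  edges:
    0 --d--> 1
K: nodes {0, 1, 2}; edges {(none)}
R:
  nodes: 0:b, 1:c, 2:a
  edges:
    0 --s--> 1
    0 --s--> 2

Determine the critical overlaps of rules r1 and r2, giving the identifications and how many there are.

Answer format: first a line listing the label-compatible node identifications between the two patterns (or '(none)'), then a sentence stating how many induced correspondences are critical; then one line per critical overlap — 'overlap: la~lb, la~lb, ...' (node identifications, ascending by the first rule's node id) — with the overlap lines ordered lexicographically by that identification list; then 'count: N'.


label-compatible node identifications between L(r1) and L(r2): 0~0, 1~0, 2~1
2 of the induced correspondences are critical overlaps of r1 and r2.
overlap: 1~0
overlap: 1~0, 2~1
count: 2


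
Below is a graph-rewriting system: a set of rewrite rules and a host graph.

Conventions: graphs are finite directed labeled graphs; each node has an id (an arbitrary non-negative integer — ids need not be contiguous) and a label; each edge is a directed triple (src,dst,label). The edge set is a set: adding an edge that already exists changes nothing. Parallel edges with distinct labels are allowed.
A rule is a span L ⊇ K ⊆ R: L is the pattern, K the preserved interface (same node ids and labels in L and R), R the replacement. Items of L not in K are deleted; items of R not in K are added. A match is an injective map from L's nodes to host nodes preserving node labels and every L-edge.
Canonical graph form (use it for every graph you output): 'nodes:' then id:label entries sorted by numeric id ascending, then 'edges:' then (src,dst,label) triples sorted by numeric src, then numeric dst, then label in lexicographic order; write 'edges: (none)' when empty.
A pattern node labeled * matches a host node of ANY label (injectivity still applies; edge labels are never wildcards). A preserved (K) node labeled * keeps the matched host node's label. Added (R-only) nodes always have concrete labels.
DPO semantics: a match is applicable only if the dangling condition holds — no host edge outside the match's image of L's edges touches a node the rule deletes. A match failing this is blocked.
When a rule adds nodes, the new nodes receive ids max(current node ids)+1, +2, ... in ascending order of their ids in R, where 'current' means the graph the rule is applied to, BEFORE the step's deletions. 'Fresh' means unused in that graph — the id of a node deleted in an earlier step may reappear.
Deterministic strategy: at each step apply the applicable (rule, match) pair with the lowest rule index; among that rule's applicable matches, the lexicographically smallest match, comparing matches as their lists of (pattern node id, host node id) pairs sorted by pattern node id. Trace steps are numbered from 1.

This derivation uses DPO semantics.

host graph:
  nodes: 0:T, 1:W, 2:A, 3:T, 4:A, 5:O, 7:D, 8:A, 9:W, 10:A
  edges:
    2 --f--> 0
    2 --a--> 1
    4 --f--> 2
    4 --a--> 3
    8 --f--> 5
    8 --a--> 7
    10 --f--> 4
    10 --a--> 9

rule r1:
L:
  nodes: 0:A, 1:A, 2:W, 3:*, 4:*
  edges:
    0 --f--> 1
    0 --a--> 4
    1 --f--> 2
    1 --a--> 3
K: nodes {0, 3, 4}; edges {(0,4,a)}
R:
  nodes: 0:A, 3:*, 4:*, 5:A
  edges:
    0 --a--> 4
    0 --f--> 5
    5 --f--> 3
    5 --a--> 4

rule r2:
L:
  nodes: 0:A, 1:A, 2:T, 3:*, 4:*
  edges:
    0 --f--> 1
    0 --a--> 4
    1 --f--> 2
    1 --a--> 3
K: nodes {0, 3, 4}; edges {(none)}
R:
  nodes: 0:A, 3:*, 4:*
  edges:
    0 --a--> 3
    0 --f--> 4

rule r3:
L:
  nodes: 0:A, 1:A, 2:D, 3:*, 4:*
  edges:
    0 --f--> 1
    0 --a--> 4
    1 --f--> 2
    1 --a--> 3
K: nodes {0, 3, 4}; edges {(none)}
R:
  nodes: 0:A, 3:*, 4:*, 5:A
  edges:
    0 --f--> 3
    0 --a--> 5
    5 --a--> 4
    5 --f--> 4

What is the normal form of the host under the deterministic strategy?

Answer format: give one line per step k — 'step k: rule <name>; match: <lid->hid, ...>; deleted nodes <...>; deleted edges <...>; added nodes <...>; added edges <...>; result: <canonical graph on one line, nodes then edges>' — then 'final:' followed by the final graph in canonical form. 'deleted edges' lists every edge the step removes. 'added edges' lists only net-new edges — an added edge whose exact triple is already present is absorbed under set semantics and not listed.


step 1: rule r2; match: 0->4, 1->2, 2->0, 3->1, 4->3; deleted nodes 0, 2; deleted edges (2,0,f); (2,1,a); (4,2,f); (4,3,a); added nodes (none); added edges (4,1,a); (4,3,f); result: nodes: 1:W, 3:T, 4:A, 5:O, 7:D, 8:A, 9:W, 10:A edges: (4,1,a); (4,3,f); (8,5,f); (8,7,a); (10,4,f); (10,9,a)
step 2: rule r2; match: 0->10, 1->4, 2->3, 3->1, 4->9; deleted nodes 3, 4; deleted edges (4,1,a); (4,3,f); (10,4,f); (10,9,a); added nodes (none); added edges (10,1,a); (10,9,f); result: nodes: 1:W, 5:O, 7:D, 8:A, 9:W, 10:A edges: (8,5,f); (8,7,a); (10,1,a); (10,9,f)
final:
nodes: 1:W, 5:O, 7:D, 8:A, 9:W, 10:A
edges: (8,5,f); (8,7,a); (10,1,a); (10,9,f)


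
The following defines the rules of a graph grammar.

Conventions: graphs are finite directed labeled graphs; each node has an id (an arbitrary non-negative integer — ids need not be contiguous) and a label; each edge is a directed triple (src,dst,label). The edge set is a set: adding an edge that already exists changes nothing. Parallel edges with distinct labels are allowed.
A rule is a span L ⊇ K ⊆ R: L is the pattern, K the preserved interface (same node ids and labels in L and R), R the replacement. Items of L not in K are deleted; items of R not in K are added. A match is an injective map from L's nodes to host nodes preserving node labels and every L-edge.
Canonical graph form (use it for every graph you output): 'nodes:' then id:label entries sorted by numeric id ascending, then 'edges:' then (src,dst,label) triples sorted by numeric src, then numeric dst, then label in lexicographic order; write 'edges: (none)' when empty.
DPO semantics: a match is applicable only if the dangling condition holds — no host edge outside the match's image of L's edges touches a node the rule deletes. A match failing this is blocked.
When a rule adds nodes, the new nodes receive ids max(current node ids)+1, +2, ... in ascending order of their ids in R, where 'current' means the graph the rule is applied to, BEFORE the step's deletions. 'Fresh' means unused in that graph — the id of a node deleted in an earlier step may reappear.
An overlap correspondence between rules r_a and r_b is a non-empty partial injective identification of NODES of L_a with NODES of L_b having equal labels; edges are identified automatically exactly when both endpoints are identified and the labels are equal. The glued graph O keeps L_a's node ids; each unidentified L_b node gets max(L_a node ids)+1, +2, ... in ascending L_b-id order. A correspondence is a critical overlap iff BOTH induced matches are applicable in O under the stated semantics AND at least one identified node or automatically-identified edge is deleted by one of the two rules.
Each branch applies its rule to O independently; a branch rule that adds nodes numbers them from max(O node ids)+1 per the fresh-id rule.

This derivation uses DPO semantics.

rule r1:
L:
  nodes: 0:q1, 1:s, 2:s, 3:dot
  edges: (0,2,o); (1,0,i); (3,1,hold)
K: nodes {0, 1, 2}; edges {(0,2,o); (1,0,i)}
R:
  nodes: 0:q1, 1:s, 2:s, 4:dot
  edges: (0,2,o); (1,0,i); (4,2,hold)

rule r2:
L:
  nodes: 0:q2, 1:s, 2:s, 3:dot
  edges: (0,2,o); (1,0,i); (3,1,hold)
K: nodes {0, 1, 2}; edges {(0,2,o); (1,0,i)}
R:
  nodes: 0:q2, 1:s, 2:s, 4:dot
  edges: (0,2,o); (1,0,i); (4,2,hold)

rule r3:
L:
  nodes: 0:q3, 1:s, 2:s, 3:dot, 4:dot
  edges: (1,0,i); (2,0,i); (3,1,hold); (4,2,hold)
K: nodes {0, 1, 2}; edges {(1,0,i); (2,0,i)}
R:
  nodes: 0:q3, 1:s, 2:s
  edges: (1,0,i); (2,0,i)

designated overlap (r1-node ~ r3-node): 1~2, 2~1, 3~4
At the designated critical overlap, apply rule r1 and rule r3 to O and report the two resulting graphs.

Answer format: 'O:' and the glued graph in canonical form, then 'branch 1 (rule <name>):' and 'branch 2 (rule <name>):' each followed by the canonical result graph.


O:
nodes: 0:q1, 1:s, 2:s, 3:dot, 4:q3, 5:dot
edges: (0,2,o); (1,0,i); (1,4,i); (2,4,i); (3,1,hold); (5,2,hold)
branch 1 (rule r1):
nodes: 0:q1, 1:s, 2:s, 4:q3, 5:dot, 6:dot
edges: (0,2,o); (1,0,i); (1,4,i); (2,4,i); (5,2,hold); (6,2,hold)
branch 2 (rule r3):
nodes: 0:q1, 1:s, 2:s, 4:q3
edges: (0,2,o); (1,0,i); (1,4,i); (2,4,i)


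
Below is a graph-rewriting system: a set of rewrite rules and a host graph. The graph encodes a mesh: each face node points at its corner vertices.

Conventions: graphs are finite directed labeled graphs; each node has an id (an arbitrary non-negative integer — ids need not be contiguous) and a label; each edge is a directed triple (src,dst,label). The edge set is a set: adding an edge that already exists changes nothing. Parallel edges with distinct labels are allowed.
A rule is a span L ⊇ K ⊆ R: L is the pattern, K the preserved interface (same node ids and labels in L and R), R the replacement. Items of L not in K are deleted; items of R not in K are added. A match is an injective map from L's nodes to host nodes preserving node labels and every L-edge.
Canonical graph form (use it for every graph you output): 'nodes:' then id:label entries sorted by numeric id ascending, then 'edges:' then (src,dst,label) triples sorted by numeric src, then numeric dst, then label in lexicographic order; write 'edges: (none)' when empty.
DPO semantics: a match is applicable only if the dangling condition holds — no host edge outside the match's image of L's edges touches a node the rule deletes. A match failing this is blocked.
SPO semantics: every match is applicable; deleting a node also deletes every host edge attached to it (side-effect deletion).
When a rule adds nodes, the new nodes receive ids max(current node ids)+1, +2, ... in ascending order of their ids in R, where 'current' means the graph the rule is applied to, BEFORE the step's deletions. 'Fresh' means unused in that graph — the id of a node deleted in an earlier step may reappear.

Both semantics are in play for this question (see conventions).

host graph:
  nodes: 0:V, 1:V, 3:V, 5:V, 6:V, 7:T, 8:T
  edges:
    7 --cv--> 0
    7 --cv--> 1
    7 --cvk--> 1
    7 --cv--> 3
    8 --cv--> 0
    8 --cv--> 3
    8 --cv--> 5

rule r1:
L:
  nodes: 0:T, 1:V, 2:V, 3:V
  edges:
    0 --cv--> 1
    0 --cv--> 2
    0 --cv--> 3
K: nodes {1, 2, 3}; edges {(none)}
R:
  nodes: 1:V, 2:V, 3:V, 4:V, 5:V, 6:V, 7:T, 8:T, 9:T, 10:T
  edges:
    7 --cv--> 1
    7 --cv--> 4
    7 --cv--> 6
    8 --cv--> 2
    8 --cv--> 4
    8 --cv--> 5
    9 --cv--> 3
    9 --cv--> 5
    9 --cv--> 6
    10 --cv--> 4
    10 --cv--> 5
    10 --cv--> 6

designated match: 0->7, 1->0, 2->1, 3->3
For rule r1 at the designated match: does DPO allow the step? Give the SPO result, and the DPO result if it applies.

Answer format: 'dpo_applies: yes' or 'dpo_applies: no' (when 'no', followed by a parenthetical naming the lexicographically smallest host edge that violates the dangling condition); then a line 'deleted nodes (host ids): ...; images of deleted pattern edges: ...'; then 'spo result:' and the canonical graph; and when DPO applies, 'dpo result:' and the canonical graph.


dpo_applies: no
(the rule deletes node 7, which keeps host edge (7,1,cvk) outside the match image — the dangling condition fails, DPO blocks; SPO proceeds and side-deletes such edges)
deleted nodes (host ids): 7; images of deleted pattern edges: (7,0,cv); (7,1,cv); (7,3,cv)
spo result:
nodes: 0:V, 1:V, 3:V, 5:V, 6:V, 8:T, 9:V, 10:V, 11:V, 12:T, 13:T, 14:T, 15:T
edges: (8,0,cv); (8,3,cv); (8,5,cv); (12,0,cv); (12,9,cv); (12,11,cv); (13,1,cv); (13,9,cv); (13,10,cv); (14,3,cv); (14,10,cv); (14,11,cv); (15,9,cv); (15,10,cv); (15,11,cv)


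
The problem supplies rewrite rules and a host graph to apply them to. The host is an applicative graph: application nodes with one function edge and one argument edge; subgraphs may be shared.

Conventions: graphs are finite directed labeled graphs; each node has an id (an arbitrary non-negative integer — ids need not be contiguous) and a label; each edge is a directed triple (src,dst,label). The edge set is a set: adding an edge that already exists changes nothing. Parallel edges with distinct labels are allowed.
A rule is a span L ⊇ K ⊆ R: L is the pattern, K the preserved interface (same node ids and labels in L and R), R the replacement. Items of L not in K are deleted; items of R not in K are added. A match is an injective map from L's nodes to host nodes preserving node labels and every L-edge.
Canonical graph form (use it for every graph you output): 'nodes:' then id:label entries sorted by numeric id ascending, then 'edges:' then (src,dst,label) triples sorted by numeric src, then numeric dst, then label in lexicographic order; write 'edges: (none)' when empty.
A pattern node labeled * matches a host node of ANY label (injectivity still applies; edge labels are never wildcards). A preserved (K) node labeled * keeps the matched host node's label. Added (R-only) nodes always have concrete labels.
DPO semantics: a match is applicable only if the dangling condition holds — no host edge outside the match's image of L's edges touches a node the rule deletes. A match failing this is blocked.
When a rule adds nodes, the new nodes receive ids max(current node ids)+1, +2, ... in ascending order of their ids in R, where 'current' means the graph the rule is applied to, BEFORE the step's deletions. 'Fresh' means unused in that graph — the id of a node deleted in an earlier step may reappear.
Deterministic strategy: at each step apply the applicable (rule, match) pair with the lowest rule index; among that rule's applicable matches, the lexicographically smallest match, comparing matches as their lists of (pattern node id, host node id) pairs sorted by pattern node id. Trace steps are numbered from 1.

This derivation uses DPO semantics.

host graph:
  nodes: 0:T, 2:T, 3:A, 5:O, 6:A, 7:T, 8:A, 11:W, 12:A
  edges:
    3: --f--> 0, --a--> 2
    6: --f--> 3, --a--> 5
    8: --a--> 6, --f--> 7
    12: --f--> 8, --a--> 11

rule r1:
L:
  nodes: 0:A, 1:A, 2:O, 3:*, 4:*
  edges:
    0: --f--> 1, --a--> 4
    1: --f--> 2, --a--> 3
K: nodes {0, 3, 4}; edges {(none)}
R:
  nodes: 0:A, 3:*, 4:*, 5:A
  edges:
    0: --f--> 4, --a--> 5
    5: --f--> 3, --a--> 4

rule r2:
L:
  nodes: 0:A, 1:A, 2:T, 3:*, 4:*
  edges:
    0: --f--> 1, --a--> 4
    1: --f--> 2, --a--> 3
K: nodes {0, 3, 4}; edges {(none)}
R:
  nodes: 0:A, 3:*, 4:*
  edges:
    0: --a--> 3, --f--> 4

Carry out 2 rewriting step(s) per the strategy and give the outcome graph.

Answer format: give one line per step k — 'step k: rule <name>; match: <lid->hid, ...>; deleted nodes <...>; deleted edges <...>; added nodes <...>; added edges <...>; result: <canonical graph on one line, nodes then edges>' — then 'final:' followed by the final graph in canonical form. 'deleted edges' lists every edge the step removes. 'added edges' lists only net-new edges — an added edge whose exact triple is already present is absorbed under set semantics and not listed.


step 1: rule r2; match: 0->6, 1->3, 2->0, 3->2, 4->5; deleted nodes 0, 3; deleted edges (3,0,f); (3,2,a); (6,3,f); (6,5,a); added nodes (none); added edges (6,2,a); (6,5,f); result: nodes: 2:T, 5:O, 6:A, 7:T, 8:A, 11:W, 12:A edges: (6,2,a); (6,5,f); (8,6,a); (8,7,f); (12,8,f); (12,11,a)
step 2: rule r2; match: 0->12, 1->8, 2->7, 3->6, 4->11; deleted nodes 7, 8; deleted edges (8,6,a); (8,7,f); (12,8,f); (12,11,a); added nodes (none); added edges (12,6,a); (12,11,f); result: nodes: 2:T, 5:O, 6:A, 11:W, 12:A edges: (6,2,a); (6,5,f); (12,6,a); (12,11,f)
final:
nodes: 2:T, 5:O, 6:A, 11:W, 12:A
edges: (6,2,a); (6,5,f); (12,6,a); (12,11,f)


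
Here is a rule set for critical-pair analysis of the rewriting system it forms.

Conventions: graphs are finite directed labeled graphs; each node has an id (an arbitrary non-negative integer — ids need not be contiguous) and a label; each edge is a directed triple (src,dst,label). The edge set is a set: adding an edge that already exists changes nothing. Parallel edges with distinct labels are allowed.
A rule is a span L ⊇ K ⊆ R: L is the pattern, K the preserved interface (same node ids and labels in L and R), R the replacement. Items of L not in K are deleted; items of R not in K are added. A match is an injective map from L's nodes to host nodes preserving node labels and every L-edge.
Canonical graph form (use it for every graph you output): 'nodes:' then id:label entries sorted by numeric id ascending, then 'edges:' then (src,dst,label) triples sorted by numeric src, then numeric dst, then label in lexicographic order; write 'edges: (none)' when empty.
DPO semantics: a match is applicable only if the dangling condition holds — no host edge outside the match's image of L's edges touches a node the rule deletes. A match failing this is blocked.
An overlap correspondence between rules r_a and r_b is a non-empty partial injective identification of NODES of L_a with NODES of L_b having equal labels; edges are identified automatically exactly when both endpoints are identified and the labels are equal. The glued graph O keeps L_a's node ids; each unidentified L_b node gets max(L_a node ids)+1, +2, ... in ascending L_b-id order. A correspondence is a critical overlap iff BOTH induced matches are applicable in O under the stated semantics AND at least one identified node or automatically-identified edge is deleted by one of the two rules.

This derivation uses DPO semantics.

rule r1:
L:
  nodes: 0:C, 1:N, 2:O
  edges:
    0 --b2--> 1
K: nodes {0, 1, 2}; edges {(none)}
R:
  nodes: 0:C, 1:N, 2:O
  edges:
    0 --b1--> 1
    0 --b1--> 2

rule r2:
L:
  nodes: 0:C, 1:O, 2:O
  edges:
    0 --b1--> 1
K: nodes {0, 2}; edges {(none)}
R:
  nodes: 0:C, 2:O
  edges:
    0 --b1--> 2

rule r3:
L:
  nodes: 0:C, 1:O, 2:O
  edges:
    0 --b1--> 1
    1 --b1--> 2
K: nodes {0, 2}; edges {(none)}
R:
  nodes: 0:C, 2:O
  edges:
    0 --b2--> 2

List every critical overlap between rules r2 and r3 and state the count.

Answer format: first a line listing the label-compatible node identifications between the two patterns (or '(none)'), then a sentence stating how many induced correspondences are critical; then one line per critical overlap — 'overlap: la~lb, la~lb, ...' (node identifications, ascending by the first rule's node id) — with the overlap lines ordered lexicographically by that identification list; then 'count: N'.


label-compatible node identifications between L(r2) and L(r3): 0~0, 1~1, 1~2, 2~1, 2~2
2 of the induced correspondences are critical overlaps of r2 and r3.
overlap: 0~0, 2~1
overlap: 2~1
count: 2


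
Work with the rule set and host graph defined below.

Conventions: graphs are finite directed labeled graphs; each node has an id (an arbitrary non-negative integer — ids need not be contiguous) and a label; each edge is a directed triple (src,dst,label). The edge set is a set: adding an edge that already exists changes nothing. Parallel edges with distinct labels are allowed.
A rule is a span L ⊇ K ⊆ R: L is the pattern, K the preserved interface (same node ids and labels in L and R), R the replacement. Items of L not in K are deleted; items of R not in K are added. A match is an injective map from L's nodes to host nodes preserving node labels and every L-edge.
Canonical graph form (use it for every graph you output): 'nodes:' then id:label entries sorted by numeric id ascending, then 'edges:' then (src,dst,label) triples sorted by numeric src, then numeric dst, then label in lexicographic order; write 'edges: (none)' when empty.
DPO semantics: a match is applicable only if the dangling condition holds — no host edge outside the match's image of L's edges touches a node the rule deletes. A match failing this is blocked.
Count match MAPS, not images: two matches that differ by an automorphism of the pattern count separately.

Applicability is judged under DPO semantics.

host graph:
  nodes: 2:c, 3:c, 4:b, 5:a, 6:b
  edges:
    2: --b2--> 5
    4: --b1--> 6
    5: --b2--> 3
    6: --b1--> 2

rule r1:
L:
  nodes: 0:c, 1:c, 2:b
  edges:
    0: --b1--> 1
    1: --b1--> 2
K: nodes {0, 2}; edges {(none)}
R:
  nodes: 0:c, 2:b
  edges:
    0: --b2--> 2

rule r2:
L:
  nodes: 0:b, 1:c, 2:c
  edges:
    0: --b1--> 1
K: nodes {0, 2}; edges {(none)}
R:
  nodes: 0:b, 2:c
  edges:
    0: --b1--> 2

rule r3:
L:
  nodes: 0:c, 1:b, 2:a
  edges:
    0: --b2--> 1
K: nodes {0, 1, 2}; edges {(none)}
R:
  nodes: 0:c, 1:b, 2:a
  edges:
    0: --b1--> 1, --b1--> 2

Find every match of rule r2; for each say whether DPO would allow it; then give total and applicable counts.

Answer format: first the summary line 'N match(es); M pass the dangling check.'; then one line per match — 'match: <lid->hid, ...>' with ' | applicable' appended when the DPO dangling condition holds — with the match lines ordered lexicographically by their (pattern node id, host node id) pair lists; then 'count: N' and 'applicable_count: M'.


1 match(es); 0 pass the dangling check.
match: 0->6, 1->2, 2->3
count: 1
applicable_count: 0


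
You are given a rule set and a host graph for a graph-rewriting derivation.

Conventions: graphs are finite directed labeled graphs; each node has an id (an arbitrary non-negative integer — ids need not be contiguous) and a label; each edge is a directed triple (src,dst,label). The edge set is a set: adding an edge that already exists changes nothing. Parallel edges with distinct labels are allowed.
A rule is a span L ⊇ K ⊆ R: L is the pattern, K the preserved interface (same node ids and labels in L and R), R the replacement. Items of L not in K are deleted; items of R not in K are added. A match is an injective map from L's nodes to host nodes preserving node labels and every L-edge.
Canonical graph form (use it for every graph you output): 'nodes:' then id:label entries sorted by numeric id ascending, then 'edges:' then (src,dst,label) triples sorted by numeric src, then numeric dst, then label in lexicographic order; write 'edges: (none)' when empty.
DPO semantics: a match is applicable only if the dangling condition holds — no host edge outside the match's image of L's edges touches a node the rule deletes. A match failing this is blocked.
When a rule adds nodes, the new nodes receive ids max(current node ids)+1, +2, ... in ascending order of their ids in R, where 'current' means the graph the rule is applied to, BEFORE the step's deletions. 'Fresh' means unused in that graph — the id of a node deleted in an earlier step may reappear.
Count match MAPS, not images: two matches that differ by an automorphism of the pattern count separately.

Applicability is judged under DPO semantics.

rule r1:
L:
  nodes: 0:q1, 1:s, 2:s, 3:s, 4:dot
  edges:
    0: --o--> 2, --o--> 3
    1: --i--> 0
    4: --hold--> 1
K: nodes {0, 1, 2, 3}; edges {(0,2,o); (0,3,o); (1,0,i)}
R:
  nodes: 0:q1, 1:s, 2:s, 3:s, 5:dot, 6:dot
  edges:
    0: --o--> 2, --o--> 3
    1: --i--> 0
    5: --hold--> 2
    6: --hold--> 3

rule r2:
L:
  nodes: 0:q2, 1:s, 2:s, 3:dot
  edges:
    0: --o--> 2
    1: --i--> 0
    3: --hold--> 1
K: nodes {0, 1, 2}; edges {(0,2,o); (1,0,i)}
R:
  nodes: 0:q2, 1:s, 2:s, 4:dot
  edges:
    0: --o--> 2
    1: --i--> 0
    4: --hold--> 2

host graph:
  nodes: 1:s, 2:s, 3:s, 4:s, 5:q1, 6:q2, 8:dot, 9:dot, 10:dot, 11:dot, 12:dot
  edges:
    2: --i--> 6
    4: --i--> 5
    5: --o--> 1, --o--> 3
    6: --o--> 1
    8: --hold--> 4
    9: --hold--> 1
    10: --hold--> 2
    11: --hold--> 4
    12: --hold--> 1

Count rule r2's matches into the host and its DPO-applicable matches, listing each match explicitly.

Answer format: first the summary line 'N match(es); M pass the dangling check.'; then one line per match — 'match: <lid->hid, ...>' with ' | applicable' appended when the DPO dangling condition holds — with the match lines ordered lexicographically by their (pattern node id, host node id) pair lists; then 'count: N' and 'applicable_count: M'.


1 match(es); 1 pass the dangling check.
match: 0->6, 1->2, 2->1, 3->10 | applicable
count: 1
applicable_count: 1
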